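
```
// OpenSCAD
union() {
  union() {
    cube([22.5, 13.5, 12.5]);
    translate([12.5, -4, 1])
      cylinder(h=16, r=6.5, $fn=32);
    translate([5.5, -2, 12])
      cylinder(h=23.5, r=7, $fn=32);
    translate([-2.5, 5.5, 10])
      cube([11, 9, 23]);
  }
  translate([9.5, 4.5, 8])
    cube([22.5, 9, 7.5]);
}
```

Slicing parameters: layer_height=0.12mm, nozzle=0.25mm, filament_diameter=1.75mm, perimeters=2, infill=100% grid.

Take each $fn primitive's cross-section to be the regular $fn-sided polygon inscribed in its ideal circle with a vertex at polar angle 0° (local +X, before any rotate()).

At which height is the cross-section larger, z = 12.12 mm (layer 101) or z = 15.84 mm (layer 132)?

Layer 101 (z = 12.12): the cube (footprint 22.5×13.5) is included at this height (area 303.75 mm²); the r=6.5 cylinder at (12.5, -4) contributes a regular 32-gon of circumradius 6.5 (area = (32/2)·6.500²·sin(360°/32) = 131.88 mm²); the r=7 cylinder at (5.5, -2) gives a regular 32-gon of circumradius 7 (constant along its height) (area = (32/2)·7.000²·sin(360°/32) = 152.95 mm²); the cube at (-2.5, 5.5) is present — its section is the full 11×9 rectangle (area 99.00 mm²); Merging all regions: the regions partially overlap — summed areas 687.58 mm² minus the doubly-counted overlap 175.46 mm² gives 512.12 mm² — area = 512.12 mm²; the cube at (9.5, 4.5) is present — its section is the full 22.5×9 rectangle (area 202.50 mm²); Combining (union): the regions partially overlap — summed areas 714.62 mm² minus the doubly-counted overlap 117.00 mm² gives 597.62 mm² — area = 597.62 mm². So its area = 597.62 mm². Layer 132 (z = 15.84): the cube is not intersected at this z (z outside [0, 12.5]); the r=6.5 cylinder at (12.5, -4) gives a regular 32-gon of circumradius 6.5 (constant along its height) (area = (32/2)·6.500²·sin(360°/32) = 131.88 mm²); the r=7 cylinder at (5.5, -2) gives a regular 32-gon of circumradius 7 (constant along its height) (area = (32/2)·7.000²·sin(360°/32) = 152.95 mm²); the cube at (-2.5, 5.5) is present — its section is the full 11×9 rectangle (area 99.00 mm²); Taking the union: the regions partially overlap — summed areas 383.83 mm² minus the doubly-counted overlap 49.20 mm² gives 334.63 mm² — area = 334.63 mm²; the cube at (9.5, 4.5) is not intersected at this z (z outside [8, 15.5]); Combining (union): only that combined region is present, so the union is just that shape — area = 334.63 mm². So its area = 334.63 mm². Layer 101 is larger (597.62 vs 334.63 mm²).

layer 101 (z = 12.12 mm)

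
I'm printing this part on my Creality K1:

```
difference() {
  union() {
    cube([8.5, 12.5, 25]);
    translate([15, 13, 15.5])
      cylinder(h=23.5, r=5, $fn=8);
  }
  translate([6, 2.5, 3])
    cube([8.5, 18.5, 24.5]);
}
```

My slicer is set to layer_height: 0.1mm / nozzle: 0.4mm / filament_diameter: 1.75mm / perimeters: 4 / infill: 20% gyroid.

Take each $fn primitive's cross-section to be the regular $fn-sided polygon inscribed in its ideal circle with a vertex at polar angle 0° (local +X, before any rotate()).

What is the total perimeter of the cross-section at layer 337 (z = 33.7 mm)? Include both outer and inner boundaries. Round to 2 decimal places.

30.61 mm

At z = 33.7 mm: the cube does not reach this height (z outside [0, 25]); the r=5 cylinder at (15, 13) contributes a regular 8-gon of circumradius 5 (perimeter = 2·8·5.000·sin(180°/8) = 30.61 mm); Combining (union): only the r=5 cylinder at (15, 13) is present, so the union is just that shape — boundary = 30.61 mm; the cube at (6, 2.5) is not intersected at this z (z outside [3, 27.5]); Subtracting the remaining from the first: none of the subtracted shapes is present at this height, so the result so far is unchanged — boundary = 30.61 mm. Overall, the cross-section is a single solid region. Total boundary length (outer) = 30.61 mm.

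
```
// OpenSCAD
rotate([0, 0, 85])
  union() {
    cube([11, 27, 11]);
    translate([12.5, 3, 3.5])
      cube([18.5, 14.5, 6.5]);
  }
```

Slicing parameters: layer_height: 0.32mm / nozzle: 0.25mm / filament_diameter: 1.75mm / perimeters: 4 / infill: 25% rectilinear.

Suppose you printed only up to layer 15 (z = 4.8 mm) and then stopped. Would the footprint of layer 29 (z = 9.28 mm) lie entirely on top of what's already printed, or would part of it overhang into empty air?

Compare the two slices. At z = 4.8: the cube is present — its section is the full 11×27 rectangle (area 297.00 mm²); the cube at (12.5, 3) (footprint 18.5×14.5) is included at this height (area 268.25 mm²); Taking the union: the 2 present regions are separate (no shared area or edge), so areas and boundary lengths simply add and each stays a separate island — area = 565.25 mm²; (rotated 85° about Z; rotation is an isometry so areas/perimeters/island counts are preserved). At z = 9.28: the 11×27 cube contributes its full rectangle (area 297.00 mm²); the cube at (12.5, 3) is present — its section is the full 18.5×14.5 rectangle (area 268.25 mm²); Combining (union): the 2 present regions are separate (no shared area or edge), so areas and boundary lengths simply add and each stays a separate island — area = 565.25 mm²; (whole slice rotated 85° about Z — lengths, areas and connectivity unchanged). Checking containment: the cross-section at z = 9.28 is a subset of the cross-section at z = 4.8.

entirely on top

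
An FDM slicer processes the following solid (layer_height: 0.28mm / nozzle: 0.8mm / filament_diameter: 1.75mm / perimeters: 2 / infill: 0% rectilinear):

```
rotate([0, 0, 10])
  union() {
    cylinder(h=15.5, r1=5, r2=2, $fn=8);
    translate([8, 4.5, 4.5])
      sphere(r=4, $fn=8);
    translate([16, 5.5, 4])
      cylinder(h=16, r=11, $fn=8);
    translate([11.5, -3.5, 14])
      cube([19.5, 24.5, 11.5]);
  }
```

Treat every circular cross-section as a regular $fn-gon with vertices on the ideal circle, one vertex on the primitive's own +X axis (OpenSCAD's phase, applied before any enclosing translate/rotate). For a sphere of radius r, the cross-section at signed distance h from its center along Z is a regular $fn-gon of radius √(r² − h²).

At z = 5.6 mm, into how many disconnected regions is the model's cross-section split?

2

At z = 5.6 mm: the cone contributes a regular 8-gon of circumradius 3.916 (interpolated between r1=5 and r2=2 at t=0.361); the r=4 sphere at (8, 4.5) slices to a regular 8-gon of circumradius 3.846 (√(r²−h²) with h=1.1 from center); the r=11 cylinder at (16, 5.5) contributes a regular 8-gon of circumradius 11; the cube at (11.5, -3.5) does not reach this height (z outside [14, 25.5]); Merging all regions: the regions partially overlap (shared area 36.37 mm²), so overlapping operands fuse into one piece — 2 connected regions; (rotated 10° about Z; rotation is an isometry so areas/perimeters/island counts are preserved). The result has 2 disconnected regions.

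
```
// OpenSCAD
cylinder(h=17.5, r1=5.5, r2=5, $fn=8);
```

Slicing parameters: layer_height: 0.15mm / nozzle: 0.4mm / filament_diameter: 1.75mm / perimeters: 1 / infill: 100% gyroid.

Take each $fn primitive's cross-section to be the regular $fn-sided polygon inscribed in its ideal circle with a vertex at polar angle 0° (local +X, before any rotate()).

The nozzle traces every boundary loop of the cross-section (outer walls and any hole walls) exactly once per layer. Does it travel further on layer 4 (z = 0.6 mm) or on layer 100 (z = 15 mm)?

Layer 4 (z = 0.6): the cone: at t=0.034 of its height the radius interpolates to r₁+(r₂−r₁)t = 5.483, giving a regular 8-gon of that circumradius (perimeter = 2·8·5.483·sin(180°/8) = 33.57 mm). So its perimeter = 33.57 mm. Layer 100 (z = 15): the cone: at t=0.857 of its height the radius interpolates to r₁+(r₂−r₁)t = 5.071, giving a regular 8-gon of that circumradius (perimeter = 2·8·5.071·sin(180°/8) = 31.05 mm). So its perimeter = 31.05 mm. Layer 4 is larger (33.57 vs 31.05 mm).

layer 4 (z = 0.6 mm)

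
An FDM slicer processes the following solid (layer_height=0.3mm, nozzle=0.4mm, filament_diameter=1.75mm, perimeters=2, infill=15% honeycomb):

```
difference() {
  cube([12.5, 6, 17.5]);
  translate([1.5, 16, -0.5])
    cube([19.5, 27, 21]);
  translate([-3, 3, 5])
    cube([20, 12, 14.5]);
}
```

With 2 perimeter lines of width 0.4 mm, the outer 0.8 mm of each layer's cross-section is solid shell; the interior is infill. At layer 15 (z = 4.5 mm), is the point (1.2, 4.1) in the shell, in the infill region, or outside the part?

infill

At z = 4.5 mm: the cube is present — its section is the full 12.5×6 rectangle; the cube at (1.5, 16) is present — its section is the full 19.5×27 rectangle; the cube at (-3, 3) is not intersected at this z (z outside [5, 19.5]); After the difference (first − rest): starting from the 12.5×6 cube, the 19.5×27 cube at (1.5, 16) misses the remaining region (no effect) — 1 connected region. Overall, the cross-section is a single solid region. The nearest boundary edge runs (0.00, 0.00)→(0.00, 6.00); distance from the point to it = 1.20 mm. The point is inside the cross-section and 1.20 mm from the nearest boundary — more than the 0.8 mm shell width (2 × 0.4), so it's in the infill interior.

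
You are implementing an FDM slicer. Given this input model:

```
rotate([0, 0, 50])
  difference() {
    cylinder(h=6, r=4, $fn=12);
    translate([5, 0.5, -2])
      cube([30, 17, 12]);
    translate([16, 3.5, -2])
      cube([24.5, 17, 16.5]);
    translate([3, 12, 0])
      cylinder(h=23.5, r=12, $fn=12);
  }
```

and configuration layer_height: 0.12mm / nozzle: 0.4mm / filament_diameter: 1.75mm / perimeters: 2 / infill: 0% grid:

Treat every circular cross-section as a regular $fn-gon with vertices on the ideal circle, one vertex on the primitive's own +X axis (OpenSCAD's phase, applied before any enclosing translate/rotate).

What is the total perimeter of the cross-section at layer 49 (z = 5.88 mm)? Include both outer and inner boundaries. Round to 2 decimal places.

22.59 mm

At z = 5.88 mm: the r=4 cylinder gives a regular 12-gon of circumradius 4 (constant along its height) (perimeter = 2·12·4.000·sin(180°/12) = 24.85 mm); the 30×17 cube at (5, 0.5) contributes its full rectangle (perimeter 94.00 mm); the cube at (16, 3.5) (footprint 24.5×17) is included at this height (perimeter 83.00 mm); the cylinder at (3, 12): section is a regular 12-gon, circumradius r=12 (perimeter = 2·12·12.000·sin(180°/12) = 74.54 mm); Taking the first minus the rest: starting from the r=4 cylinder, the 30×17 cube at (5, 0.5) misses the remaining region (no effect); the 24.5×17 cube at (16, 3.5) misses the remaining region (no effect); the r=12 cylinder at (3, 12) partially overlaps it — only the 17.66 mm² overlap (of its 432.00 mm²) is removed, clipping the outline — boundary = 22.59 mm; (whole slice rotated 50° about Z — lengths, areas and connectivity unchanged). Overall, the cross-section is a single solid region. Total boundary length (outer) = 22.59 mm.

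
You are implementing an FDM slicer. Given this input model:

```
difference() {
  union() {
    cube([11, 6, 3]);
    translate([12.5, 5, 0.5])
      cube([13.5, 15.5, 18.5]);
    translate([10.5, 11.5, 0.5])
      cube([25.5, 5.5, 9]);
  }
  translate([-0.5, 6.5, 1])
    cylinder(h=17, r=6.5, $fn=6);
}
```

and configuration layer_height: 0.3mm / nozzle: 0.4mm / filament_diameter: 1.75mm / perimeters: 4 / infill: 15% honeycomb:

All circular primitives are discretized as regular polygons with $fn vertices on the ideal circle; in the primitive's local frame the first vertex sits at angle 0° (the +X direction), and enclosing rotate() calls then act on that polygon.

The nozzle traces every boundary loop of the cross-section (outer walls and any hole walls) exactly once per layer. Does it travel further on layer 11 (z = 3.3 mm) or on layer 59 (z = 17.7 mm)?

layer 11 (z = 3.3 mm)

Layer 11 (z = 3.3): the cube does not reach this height (z outside [0, 3]); the cube at (12.5, 5) (footprint 13.5×15.5) is included at this height (perimeter 58.00 mm); the cube at (10.5, 11.5) is present — its section is the full 25.5×5.5 rectangle (perimeter 62.00 mm); Combining (union): the regions partially overlap (shared area 74.25 mm²), so the edge portions inside another operand are dropped and the merged outline is re-measured after clipping — boundary = 82.00 mm; the cylinder at (-0.5, 6.5): section is a regular 6-gon, circumradius r=6.5 (perimeter = 2·6·6.500·sin(180°/6) = 39.00 mm); Subtracting the remaining from the first: starting from the result so far, the r=6.5 cylinder at (-0.5, 6.5) misses the remaining region (no effect) — boundary = 82.00 mm. So its perimeter = 82.00 mm. Layer 59 (z = 17.7): the cube does not reach this height (z outside [0, 3]); the cube at (12.5, 5) (footprint 13.5×15.5) is included at this height (perimeter 58.00 mm); the cube at (10.5, 11.5) does not reach this height (z outside [0.5, 9.5]); Taking the union: only the 13.5×15.5 cube at (12.5, 5) is present, so the union is just that shape — boundary = 58.00 mm; the cylinder at (-0.5, 6.5): section is a regular 6-gon, circumradius r=6.5 (perimeter = 2·6·6.500·sin(180°/6) = 39.00 mm); Subtracting the remaining from the first: starting from that combined region, the r=6.5 cylinder at (-0.5, 6.5) misses the remaining region (no effect) — boundary = 58.00 mm. So its perimeter = 58.00 mm. Layer 11 is larger (82.00 vs 58.00 mm).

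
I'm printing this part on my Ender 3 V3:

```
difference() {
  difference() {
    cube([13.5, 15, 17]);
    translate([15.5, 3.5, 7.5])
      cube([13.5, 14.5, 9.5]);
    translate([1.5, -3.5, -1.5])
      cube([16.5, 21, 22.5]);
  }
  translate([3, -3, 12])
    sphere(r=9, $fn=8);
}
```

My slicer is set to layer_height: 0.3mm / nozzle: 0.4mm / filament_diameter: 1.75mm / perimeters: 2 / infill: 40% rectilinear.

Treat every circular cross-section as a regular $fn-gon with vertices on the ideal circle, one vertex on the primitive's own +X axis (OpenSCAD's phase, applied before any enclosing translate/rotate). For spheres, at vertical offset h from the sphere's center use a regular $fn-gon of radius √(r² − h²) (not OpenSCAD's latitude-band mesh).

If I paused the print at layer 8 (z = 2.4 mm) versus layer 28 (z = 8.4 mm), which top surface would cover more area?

layer 8 (z = 2.4 mm)

Layer 8 (z = 2.4): the cube is present — its section is the full 13.5×15 rectangle (area 202.50 mm²); the cube at (15.5, 3.5) is not intersected at this z (z outside [7.5, 17]); the cube at (1.5, -3.5) (footprint 16.5×21) is included at this height (area 346.50 mm²); After the difference (first − rest): starting from the 13.5×15 cube (202.50 mm²), the 16.5×21 cube at (1.5, -3.5) partially overlaps it — only the 180.00 mm² overlap (of its 346.50 mm²) is removed, clipping the outline — area = 22.50 mm²; the sphere at (3, -3) is not intersected at this z (|z−center|=9.600 > r=9); After the difference (first − rest): none of the subtracted shapes is present at this height, so the result so far is unchanged — area = 22.50 mm². So its area = 22.50 mm². Layer 28 (z = 8.4): the 13.5×15 cube contributes its full rectangle (area 202.50 mm²); the cube at (15.5, 3.5) (footprint 13.5×14.5) is included at this height (area 195.75 mm²); the cube at (1.5, -3.5) is present — its section is the full 16.5×21 rectangle (area 346.50 mm²); After the difference (first − rest): starting from the 13.5×15 cube (202.50 mm²), the 13.5×14.5 cube at (15.5, 3.5) misses the remaining region (no effect); the 16.5×21 cube at (1.5, -3.5) partially overlaps it — only the 180.00 mm² overlap (of its 346.50 mm²) is removed, clipping the outline — area = 22.50 mm²; the r=9 sphere at (3, -3) contributes a regular 8-gon of circumradius √(9²−3.6²) = 8.249 (area = (8/2)·8.249²·sin(360°/8) = 192.45 mm²); Subtracting the remaining from the first: starting from the result so far (22.50 mm²), the r=9 sphere at (3, -3) partially overlaps it — only the 6.47 mm² overlap (of its 192.45 mm²) is removed, clipping the outline — area = 16.03 mm². So its area = 16.03 mm². Layer 8 is larger (22.50 vs 16.03 mm²).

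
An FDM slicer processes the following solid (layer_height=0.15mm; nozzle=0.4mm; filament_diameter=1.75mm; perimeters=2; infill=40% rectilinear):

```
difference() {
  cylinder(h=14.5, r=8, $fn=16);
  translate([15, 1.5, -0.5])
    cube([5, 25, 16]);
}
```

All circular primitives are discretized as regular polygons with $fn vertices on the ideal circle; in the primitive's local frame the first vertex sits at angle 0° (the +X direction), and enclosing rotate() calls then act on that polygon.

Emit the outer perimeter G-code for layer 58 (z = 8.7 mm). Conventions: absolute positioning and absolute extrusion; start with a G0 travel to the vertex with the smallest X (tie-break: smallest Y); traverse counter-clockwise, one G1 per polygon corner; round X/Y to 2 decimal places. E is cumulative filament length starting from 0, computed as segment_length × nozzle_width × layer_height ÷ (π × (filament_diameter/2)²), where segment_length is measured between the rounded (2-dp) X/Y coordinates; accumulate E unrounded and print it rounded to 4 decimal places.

At z = 8.7 mm: the r=8 cylinder contributes a regular 16-gon of circumradius 8; the cube at (15, 1.5) is present — its section is the full 5×25 rectangle; Subtracting the remaining from the first: starting from the r=8 cylinder, the 5×25 cube at (15, 1.5) misses the remaining region (no effect) — 1 connected region. The outline is a single polygon with 16 vertices. Extrusion per mm of travel: 0.4 × 0.15 / (π × 0.875²) = 0.024945. Accumulating E over each segment gives final E = 1.2459.

G0 X-8.00 Y0.00 Z8.70
G1 X-7.39 Y-3.06 E0.0778
G1 X-5.66 Y-5.66 E0.1557
G1 X-3.06 Y-7.39 E0.2336
G1 X0.00 Y-8.00 E0.3115
G1 X3.06 Y-7.39 E0.3893
G1 X5.66 Y-5.66 E0.4672
G1 X7.39 Y-3.06 E0.5451
G1 X8.00 Y0.00 E0.6229
G1 X7.39 Y3.06 E0.7008
G1 X5.66 Y5.66 E0.7787
G1 X3.06 Y7.39 E0.8566
G1 X0.00 Y8.00 E0.9344
G1 X-3.06 Y7.39 E1.0123
G1 X-5.66 Y5.66 E1.0902
G1 X-7.39 Y3.06 E1.1681
G1 X-8.00 Y0.00 E1.2459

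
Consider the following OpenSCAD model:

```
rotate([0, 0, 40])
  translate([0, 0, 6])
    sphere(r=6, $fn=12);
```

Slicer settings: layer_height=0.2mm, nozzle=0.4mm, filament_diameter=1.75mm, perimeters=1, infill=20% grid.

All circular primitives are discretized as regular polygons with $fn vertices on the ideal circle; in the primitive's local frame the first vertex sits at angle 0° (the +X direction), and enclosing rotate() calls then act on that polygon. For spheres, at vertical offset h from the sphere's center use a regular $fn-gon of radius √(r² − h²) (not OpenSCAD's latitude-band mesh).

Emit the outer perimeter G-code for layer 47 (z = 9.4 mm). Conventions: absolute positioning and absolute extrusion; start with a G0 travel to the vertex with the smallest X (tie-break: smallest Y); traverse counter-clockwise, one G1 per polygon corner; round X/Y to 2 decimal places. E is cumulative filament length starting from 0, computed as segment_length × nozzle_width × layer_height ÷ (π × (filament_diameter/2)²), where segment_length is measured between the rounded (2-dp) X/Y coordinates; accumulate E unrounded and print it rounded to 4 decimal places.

At z = 9.4 mm: the sphere: section is a regular 12-gon, circumradius = √(r²−h²) = √(6²−3.4²) = 4.944; (rotated 40° about Z; rotation is an isometry so areas/perimeters/island counts are preserved). The outline is a single polygon with 12 vertices. Extrusion per mm of travel: 0.4 × 0.2 / (π × 0.875²) = 0.033260. Accumulating E over each segment gives final E = 1.0220.

G0 X-4.87 Y-0.86 Z9.40
G1 X-3.79 Y-3.18 E0.0851
G1 X-1.69 Y-4.65 E0.1704
G1 X0.86 Y-4.87 E0.2555
G1 X3.18 Y-3.79 E0.3406
G1 X4.65 Y-1.69 E0.4259
G1 X4.87 Y0.86 E0.5110
G1 X3.79 Y3.18 E0.5961
G1 X1.69 Y4.65 E0.6814
G1 X-0.86 Y4.87 E0.7665
G1 X-3.18 Y3.79 E0.8516
G1 X-4.65 Y1.69 E0.9369
G1 X-4.87 Y-0.86 E1.0220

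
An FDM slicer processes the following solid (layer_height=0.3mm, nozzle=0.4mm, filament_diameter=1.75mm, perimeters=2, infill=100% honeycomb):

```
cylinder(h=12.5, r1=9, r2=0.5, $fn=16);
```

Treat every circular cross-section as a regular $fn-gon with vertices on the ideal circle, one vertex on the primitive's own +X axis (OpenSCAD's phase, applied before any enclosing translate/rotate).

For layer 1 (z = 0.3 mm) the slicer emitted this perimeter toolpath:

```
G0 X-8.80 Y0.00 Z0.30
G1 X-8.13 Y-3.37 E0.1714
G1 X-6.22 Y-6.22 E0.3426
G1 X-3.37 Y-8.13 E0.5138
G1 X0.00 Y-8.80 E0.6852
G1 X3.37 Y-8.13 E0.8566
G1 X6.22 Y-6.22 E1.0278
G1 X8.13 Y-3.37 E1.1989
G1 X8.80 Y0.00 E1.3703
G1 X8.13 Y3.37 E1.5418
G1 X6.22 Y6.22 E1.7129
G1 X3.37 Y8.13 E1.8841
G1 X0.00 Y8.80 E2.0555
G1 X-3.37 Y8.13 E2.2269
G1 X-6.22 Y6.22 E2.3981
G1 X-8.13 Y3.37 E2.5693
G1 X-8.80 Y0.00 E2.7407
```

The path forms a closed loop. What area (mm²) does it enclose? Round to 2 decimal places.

237.05 mm²

Apply the shoelace formula to the sequence of (X, Y) vertices; enclosed area = 237.05 mm².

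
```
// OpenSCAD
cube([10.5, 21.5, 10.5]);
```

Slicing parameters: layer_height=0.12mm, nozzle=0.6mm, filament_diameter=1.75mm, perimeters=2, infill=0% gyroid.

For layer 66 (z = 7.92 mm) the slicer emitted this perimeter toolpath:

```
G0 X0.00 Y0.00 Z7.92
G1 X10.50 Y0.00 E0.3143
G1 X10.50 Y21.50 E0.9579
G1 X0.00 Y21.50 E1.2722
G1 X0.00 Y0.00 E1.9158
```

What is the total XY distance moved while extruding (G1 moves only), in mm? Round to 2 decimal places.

Sum the Euclidean lengths of each G1 segment: total = 64.00 mm.

64.00 mm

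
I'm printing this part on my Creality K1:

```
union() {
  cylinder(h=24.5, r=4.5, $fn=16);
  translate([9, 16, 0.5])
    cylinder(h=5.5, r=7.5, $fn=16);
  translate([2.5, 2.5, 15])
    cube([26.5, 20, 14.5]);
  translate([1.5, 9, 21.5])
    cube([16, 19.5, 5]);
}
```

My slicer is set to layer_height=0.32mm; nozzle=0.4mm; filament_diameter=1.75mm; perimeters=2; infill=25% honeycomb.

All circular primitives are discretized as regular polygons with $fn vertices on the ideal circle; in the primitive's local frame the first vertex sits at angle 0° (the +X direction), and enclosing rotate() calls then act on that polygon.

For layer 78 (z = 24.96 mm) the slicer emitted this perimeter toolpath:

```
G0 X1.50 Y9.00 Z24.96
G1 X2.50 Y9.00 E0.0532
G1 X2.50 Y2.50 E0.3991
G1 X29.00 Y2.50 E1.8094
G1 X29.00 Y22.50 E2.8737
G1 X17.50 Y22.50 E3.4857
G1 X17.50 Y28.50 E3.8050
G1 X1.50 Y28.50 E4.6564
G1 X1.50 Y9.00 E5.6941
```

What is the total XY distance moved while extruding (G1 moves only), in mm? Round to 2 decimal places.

107.00 mm

Sum the Euclidean lengths of each G1 segment: total = 107.00 mm.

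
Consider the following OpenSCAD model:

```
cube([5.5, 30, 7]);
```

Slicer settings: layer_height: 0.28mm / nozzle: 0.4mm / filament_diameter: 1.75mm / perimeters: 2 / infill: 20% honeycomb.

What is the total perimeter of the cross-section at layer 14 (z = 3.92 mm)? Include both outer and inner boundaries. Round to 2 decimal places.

At z = 3.92 mm: the cube is present — its section is the full 5.5×30 rectangle (perimeter 71.00 mm). Overall, the cross-section is a single solid region. Total boundary length (outer) = 71.00 mm.

71.00 mm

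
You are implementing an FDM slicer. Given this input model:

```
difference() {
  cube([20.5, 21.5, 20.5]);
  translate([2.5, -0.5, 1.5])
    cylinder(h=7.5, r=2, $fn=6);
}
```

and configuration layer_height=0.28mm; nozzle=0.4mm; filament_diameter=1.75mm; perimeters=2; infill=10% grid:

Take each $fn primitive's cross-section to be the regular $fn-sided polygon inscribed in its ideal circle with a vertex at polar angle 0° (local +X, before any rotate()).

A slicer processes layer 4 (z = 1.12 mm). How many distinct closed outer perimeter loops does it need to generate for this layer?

At z = 1.12 mm: the 20.5×21.5 cube contributes its full rectangle; the cylinder at (2.5, -0.5) is not intersected at this z (z outside [1.5, 9]); Subtracting the remaining from the first: none of the subtracted shapes is present at this height, so the 20.5×21.5 cube is unchanged — 1 connected region. The result has 1 disconnected region.

1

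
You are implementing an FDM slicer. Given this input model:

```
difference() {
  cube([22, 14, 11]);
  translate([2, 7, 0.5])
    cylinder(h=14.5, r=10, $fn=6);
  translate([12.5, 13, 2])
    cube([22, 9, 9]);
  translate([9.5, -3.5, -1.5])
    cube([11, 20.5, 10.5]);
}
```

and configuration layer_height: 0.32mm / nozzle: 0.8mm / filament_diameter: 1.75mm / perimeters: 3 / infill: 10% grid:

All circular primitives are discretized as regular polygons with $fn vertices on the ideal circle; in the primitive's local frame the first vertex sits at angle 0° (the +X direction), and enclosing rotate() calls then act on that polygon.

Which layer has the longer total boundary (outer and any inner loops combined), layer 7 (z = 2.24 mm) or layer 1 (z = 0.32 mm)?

Layer 7 (z = 2.24): the cube (footprint 22×14) is included at this height (perimeter 72.00 mm); the cylinder at (2, 7): section is a regular 6-gon, circumradius r=10 (perimeter = 2·6·10.000·sin(180°/6) = 60.00 mm); the cube at (12.5, 13) is present — its section is the full 22×9 rectangle (perimeter 62.00 mm); the 11×20.5 cube at (9.5, -3.5) contributes its full rectangle (perimeter 63.00 mm); Taking the first minus the rest: starting from the 22×14 cube, the r=10 cylinder at (2, 7) partially overlaps it — only the 139.71 mm² overlap (of its 259.81 mm²) is removed, clipping the outline; the 22×9 cube at (12.5, 13) partially overlaps it — only the 9.50 mm² overlap (of its 198.00 mm²) is removed, clipping the outline; the 11×20.5 cube at (9.5, -3.5) partially overlaps it — only the 135.17 mm² overlap (of its 225.50 mm²) is removed, clipping the outline — boundary = 43.59 mm. So its perimeter = 43.59 mm. Layer 1 (z = 0.32): the cube is present — its section is the full 22×14 rectangle (perimeter 72.00 mm); the cylinder at (2, 7) does not reach this height (z outside [0.5, 15]); the cube at (12.5, 13) is absent (z outside [2, 11]); the cube at (9.5, -3.5) is present — its section is the full 11×20.5 rectangle (perimeter 63.00 mm); Subtracting the remaining from the first: starting from the 22×14 cube, the 11×20.5 cube at (9.5, -3.5) partially overlaps it — only the 154.00 mm² overlap (of its 225.50 mm²) is removed, clipping the outline — boundary = 78.00 mm. So its perimeter = 78.00 mm. Layer 1 is larger (78.00 vs 43.59 mm).

layer 1 (z = 0.32 mm)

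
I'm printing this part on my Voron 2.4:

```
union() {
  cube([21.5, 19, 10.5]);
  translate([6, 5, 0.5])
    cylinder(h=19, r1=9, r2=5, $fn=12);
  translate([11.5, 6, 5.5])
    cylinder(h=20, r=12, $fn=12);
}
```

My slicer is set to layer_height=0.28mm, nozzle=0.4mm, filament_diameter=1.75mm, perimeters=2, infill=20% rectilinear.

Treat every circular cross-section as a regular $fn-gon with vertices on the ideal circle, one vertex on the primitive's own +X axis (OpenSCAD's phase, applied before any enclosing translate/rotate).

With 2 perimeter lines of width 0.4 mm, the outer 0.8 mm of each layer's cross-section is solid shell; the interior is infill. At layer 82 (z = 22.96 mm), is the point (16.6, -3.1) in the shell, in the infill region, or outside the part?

infill

At z = 22.96 mm: the cube does not reach this height (z outside [0, 10.5]); the cone at (6, 5) does not reach this height (z outside [0.5, 19.5]); the r=12 cylinder at (11.5, 6) contributes a regular 12-gon of circumradius 12; Taking the union: only the r=12 cylinder at (11.5, 6) is present, so the union is just that shape — 1 connected region. Overall, the cross-section is a single solid region. The nearest boundary edge runs (11.50, -6.00)→(17.50, -4.39); distance from the point to it = 1.48 mm. The point is inside the cross-section and 1.48 mm from the nearest boundary — more than the 0.8 mm shell width (2 × 0.4), so it's in the infill interior.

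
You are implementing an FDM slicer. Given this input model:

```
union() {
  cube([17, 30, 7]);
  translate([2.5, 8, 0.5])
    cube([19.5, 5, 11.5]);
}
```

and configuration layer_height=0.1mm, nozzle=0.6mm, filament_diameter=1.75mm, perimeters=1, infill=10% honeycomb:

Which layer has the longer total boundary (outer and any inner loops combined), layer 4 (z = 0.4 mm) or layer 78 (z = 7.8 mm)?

Layer 4 (z = 0.4): the 17×30 cube contributes its full rectangle (perimeter 94.00 mm); the cube at (2.5, 8) does not reach this height (z outside [0.5, 12]); Taking the union: only the 17×30 cube is present, so the union is just that shape — boundary = 94.00 mm. So its perimeter = 94.00 mm. Layer 78 (z = 7.8): the cube is not intersected at this z (z outside [0, 7]); the cube at (2.5, 8) (footprint 19.5×5) is included at this height (perimeter 49.00 mm); Combining (union): only the 19.5×5 cube at (2.5, 8) is present, so the union is just that shape — boundary = 49.00 mm. So its perimeter = 49.00 mm. Layer 4 is larger (94.00 vs 49.00 mm).

layer 4 (z = 0.4 mm)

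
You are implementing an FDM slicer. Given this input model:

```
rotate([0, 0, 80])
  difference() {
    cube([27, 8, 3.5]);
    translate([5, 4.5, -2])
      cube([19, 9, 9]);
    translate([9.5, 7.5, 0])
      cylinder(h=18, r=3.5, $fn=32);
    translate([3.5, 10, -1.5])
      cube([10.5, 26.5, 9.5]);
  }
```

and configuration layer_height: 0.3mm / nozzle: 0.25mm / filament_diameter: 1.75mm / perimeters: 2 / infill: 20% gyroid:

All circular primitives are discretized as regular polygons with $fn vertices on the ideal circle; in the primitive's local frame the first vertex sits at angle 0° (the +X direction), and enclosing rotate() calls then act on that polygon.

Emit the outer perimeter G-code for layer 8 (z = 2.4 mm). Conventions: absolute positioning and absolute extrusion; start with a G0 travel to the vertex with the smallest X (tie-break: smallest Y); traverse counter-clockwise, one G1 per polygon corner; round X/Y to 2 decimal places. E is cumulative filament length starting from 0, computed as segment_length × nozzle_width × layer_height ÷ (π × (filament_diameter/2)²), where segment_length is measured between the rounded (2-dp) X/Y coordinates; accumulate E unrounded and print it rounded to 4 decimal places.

G0 X-7.88 Y1.39 Z2.40
G1 X0.00 Y0.00 E0.2495
G1 X4.69 Y26.59 E1.0914
G1 X-3.19 Y27.98 E1.3409
G1 X-3.71 Y25.02 E1.4346
G1 X-0.26 Y24.42 E1.5438
G1 X-2.47 Y11.89 E1.9406
G1 X-2.32 Y11.42 E1.9559
G1 X-2.24 Y10.73 E1.9776
G1 X-2.29 Y10.05 E1.9989
G1 X-2.47 Y9.39 E2.0202
G1 X-2.78 Y8.78 E2.0415
G1 X-3.09 Y8.39 E2.0571
G1 X-3.56 Y5.71 E2.1419
G1 X-7.01 Y6.31 E2.2511
G1 X-7.88 Y1.39 E2.4069

At z = 2.4 mm: the 27×8 cube contributes its full rectangle; the 19×9 cube at (5, 4.5) contributes its full rectangle; the r=3.5 cylinder at (9.5, 7.5) gives a regular 32-gon of circumradius 3.5 (constant along its height); the cube at (3.5, 10) (footprint 10.5×26.5) is included at this height; After the difference (first − rest): starting from the 27×8 cube, the 19×9 cube at (5, 4.5) partially overlaps it — only the 66.50 mm² overlap (of its 171.00 mm²) is removed, clipping the outline; the r=3.5 cylinder at (9.5, 7.5) partially overlaps it — only the 1.18 mm² overlap (of its 38.24 mm²) is removed, clipping the outline; the 10.5×26.5 cube at (3.5, 10) misses the remaining region (no effect) — 1 connected region; (whole slice rotated 80° about Z — lengths, areas and connectivity unchanged). The outline is a single polygon with 15 vertices. Extrusion per mm of travel: 0.25 × 0.3 / (π × 0.875²) = 0.031181. Accumulating E over each segment gives final E = 2.4069.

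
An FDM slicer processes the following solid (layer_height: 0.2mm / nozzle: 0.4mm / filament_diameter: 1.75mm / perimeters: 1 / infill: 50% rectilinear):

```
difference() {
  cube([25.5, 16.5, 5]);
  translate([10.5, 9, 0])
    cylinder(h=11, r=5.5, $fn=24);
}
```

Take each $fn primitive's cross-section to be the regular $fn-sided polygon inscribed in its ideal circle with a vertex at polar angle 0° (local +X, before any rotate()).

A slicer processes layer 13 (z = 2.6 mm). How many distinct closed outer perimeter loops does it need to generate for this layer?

1

At z = 2.6 mm: the cube is present — its section is the full 25.5×16.5 rectangle; the r=5.5 cylinder at (10.5, 9) contributes a regular 24-gon of circumradius 5.5; Subtracting the remaining from the first: starting from the 25.5×16.5 cube, the r=5.5 cylinder at (10.5, 9) lies wholly inside it (removes its full 93.95 mm² and its 34.46 mm outline becomes a hole wall) — 1 connected region with 1 hole. The result has 1 disconnected region.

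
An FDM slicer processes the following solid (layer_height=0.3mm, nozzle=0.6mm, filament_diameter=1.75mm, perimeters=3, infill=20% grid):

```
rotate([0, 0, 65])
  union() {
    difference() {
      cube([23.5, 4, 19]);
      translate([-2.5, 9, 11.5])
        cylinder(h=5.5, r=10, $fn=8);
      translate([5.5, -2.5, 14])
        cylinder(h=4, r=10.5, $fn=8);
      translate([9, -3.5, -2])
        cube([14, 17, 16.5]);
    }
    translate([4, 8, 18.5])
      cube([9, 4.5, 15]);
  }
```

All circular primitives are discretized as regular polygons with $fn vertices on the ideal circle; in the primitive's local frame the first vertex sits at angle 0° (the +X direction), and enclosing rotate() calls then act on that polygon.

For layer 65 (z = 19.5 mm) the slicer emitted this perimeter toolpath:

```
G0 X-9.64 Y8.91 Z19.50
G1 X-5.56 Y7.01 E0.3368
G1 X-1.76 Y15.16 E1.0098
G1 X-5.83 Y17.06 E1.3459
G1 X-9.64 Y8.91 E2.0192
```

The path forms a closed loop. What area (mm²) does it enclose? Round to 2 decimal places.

40.44 mm²

Apply the shoelace formula to the sequence of (X, Y) vertices; enclosed area = 40.44 mm².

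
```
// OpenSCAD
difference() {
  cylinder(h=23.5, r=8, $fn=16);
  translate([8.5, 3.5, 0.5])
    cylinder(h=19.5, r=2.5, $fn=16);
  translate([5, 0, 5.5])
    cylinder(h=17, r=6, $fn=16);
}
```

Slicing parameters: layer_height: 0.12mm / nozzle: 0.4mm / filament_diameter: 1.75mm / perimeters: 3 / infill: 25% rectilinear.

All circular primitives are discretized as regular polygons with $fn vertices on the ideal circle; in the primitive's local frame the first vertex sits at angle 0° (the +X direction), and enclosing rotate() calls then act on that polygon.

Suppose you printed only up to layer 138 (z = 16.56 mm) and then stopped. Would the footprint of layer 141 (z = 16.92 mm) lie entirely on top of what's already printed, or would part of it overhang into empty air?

Compare the two slices. At z = 16.56: the cylinder: section is a regular 16-gon, circumradius r=8 (area = (16/2)·8.000²·sin(360°/16) = 195.93 mm²); the r=2.5 cylinder at (8.5, 3.5) contributes a regular 16-gon of circumradius 2.5 (area = (16/2)·2.500²·sin(360°/16) = 19.13 mm²); the r=6 cylinder at (5, 0) gives a regular 16-gon of circumradius 6 (constant along its height) (area = (16/2)·6.000²·sin(360°/16) = 110.21 mm²); Taking the first minus the rest: starting from the r=8 cylinder (195.93 mm²), the r=2.5 cylinder at (8.5, 3.5) partially overlaps it — only the 3.10 mm² overlap (of its 19.13 mm²) is removed, clipping the outline; the r=6 cylinder at (5, 0) partially overlaps it — only the 76.69 mm² overlap (of its 110.21 mm²) is removed, clipping the outline — area = 116.14 mm². At z = 16.92: the r=8 cylinder gives a regular 16-gon of circumradius 8 (constant along its height) (area = (16/2)·8.000²·sin(360°/16) = 195.93 mm²); the r=2.5 cylinder at (8.5, 3.5) gives a regular 16-gon of circumradius 2.5 (constant along its height) (area = (16/2)·2.500²·sin(360°/16) = 19.13 mm²); the cylinder at (5, 0): section is a regular 16-gon, circumradius r=6 (area = (16/2)·6.000²·sin(360°/16) = 110.21 mm²); Taking the first minus the rest: starting from the r=8 cylinder (195.93 mm²), the r=2.5 cylinder at (8.5, 3.5) partially overlaps it — only the 3.10 mm² overlap (of its 19.13 mm²) is removed, clipping the outline; the r=6 cylinder at (5, 0) partially overlaps it — only the 76.69 mm² overlap (of its 110.21 mm²) is removed, clipping the outline — area = 116.14 mm². Checking containment: the cross-section at z = 16.92 is a subset of the cross-section at z = 16.56.

entirely on top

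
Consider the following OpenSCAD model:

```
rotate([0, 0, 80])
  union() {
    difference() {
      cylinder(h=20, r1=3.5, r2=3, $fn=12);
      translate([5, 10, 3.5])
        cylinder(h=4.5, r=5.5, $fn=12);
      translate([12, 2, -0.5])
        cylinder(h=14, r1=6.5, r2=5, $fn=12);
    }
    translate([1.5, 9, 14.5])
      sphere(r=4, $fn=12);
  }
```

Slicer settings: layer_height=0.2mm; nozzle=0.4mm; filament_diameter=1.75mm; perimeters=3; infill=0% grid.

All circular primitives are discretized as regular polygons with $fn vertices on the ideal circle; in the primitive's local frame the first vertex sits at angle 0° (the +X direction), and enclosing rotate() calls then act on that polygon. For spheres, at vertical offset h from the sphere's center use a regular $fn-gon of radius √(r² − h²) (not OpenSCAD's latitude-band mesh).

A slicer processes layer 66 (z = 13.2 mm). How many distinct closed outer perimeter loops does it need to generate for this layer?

At z = 13.2 mm: the cone contributes a regular 12-gon of circumradius 3.170 (interpolated between r1=3.5 and r2=3 at t=0.660); the cylinder at (5, 10) is absent (z outside [3.5, 8]); the cone at (12, 2): at t=0.979 of its height the radius interpolates to r₁+(r₂−r₁)t = 5.032, giving a regular 12-gon of that circumradius; Taking the first minus the rest: starting from the cone, the cone at (12, 2) misses the remaining region (no effect) — 1 connected region; the r=4 sphere at (1.5, 9) slices to a regular 12-gon of circumradius 3.783 (√(r²−h²) with h=1.3 from center); Merging all regions: the 2 present regions are separate (no shared area or edge), so areas and boundary lengths simply add and each stays a separate island — 2 connected regions; (whole slice rotated 80° about Z — lengths, areas and connectivity unchanged). The result has 2 disconnected regions.

2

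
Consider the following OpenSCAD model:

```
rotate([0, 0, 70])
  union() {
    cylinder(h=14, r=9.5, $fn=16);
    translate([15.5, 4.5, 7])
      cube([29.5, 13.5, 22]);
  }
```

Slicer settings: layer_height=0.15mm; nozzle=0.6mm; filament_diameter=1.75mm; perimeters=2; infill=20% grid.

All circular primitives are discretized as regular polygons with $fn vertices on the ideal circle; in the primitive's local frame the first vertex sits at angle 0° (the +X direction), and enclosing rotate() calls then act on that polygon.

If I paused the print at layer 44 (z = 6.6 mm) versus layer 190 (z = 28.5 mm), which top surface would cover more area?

layer 190 (z = 28.5 mm)

Layer 44 (z = 6.6): the r=9.5 cylinder gives a regular 16-gon of circumradius 9.5 (constant along its height) (area = (16/2)·9.500²·sin(360°/16) = 276.30 mm²); the cube at (15.5, 4.5) does not reach this height (z outside [7, 29]); Merging all regions: only the r=9.5 cylinder is present, so the union is just that shape — area = 276.30 mm²; (rotated 70° about Z; rotation is an isometry so areas/perimeters/island counts are preserved). So its area = 276.30 mm². Layer 190 (z = 28.5): the cylinder does not reach this height (z outside [0, 14]); the cube at (15.5, 4.5) (footprint 29.5×13.5) is included at this height (area 398.25 mm²); Combining (union): only the 29.5×13.5 cube at (15.5, 4.5) is present, so the union is just that shape — area = 398.25 mm²; (rotated 70° about Z; rotation is an isometry so areas/perimeters/island counts are preserved). So its area = 398.25 mm². Layer 190 is larger (398.25 vs 276.30 mm²).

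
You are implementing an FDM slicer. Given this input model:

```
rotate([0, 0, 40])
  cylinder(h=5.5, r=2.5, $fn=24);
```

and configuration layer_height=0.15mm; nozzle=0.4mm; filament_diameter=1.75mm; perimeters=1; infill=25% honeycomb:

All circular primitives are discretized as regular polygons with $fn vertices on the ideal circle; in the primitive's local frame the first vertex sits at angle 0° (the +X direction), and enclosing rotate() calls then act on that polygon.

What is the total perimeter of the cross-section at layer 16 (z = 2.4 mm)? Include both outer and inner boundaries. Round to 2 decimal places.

15.66 mm

At z = 2.4 mm: the r=2.5 cylinder contributes a regular 24-gon of circumradius 2.5 (perimeter = 2·24·2.500·sin(180°/24) = 15.66 mm); (whole slice rotated 40° about Z — lengths, areas and connectivity unchanged). Overall, the cross-section is a single solid region. Total boundary length (outer) = 15.66 mm.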